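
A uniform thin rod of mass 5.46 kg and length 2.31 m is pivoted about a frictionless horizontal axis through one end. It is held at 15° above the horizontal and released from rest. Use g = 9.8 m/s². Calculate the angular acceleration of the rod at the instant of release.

α ≈ 6.15 rad/s²

About the pivot, I = (1/3)ML² = (1/3)(5.46)(2.31)² = 9.712 kg·m².
The weight acts at the center, a distance L/2 = 1.155 m from the pivot; τ = Mg(L/2) cos 15° = 59.70 N·m.
α = τ/I = 59.70/9.712 = 6.147 rad/s².
(Equivalently α = (3g/(2L)) cos 15° = 6.147 rad/s².)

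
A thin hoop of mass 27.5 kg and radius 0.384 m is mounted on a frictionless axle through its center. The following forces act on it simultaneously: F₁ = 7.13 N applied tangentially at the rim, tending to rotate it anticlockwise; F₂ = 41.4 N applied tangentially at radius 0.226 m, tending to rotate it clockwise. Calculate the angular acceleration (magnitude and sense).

I = MR² = (27.5)(0.384)² = 4.055 kg·m².
Taking anticlockwise as positive: τ₁ = +(7.13)(0.384) = +2.738 N·m; τ₂ = −(41.4)(0.226) = −9.356 N·m.
Net torque τ = -6.618 N·m.
α = τ/I = -6.618/4.055 = -1.632 rad/s².

α ≈ 1.63 rad/s², clockwise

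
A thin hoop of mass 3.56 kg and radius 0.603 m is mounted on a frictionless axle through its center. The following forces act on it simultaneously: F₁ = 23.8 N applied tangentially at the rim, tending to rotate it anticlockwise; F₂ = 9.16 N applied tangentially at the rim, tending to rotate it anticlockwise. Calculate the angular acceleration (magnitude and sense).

I = MR² = (3.56)(0.603)² = 1.294 kg·m².
Taking anticlockwise as positive: τ₁ = +(23.8)(0.603) = +14.35 N·m; τ₂ = +(9.16)(0.603) = +5.523 N·m.
Net torque τ = 19.87 N·m.
α = τ/I = 19.87/1.294 = 15.35 rad/s².

α ≈ 15.4 rad/s², anticlockwise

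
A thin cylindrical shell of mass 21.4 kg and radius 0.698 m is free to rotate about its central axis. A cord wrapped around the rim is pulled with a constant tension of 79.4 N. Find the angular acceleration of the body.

α ≈ 5.32 rad/s²

I = MR² = (21.4)(0.698)² = 10.43 kg·m².
τ = F R = (79.4)(0.698) = 55.42 N·m.
From τ = Iα: α = 55.42/10.43 = 5.316 rad/s².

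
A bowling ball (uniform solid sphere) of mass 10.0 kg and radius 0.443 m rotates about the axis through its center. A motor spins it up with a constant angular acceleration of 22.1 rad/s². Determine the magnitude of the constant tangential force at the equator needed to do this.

I = (2/5)MR² = (2/5)(10.0)(0.443)² = 0.7850 kg·m².
The required torque is τ = Iα = (0.7850)(22.10) = 17.35 N·m.
A tangential force at the equator gives τ = FR, so F = τ/R = 17.35/0.443 = 39.16 N.

F ≈ 39.2 N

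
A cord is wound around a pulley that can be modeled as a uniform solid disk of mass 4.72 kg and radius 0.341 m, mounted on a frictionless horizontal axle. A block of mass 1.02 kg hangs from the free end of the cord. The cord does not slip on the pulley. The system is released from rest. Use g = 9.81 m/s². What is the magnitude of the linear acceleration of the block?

I = ½MR² = (1/2)(4.72)(0.341)² = 0.2744 kg·m².
Block: mg − T = ma. Pulley: TR = Iα. No-slip: a = αR, so T = (I/R²)a = 2.360·a.
Then mg = (m + 2.360)a, so a = (1.02)(9.81)/(1.02 + 2.360) = 2.960 m/s².

a ≈ 2.96 m/s²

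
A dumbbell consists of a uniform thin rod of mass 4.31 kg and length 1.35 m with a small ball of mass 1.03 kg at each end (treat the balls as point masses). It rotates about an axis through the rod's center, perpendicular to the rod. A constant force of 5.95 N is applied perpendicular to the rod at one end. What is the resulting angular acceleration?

I_rod = (1/12)ML² = (1/12)(4.31)(1.35)² = 0.6546 kg·m².
I_balls = 2·m·(L/2)² = 2(1.03)(0.6750)² = 0.9386 kg·m².
Total I = 1.593 kg·m².
τ = F·(L/2) = (5.95)(0.675) = 4.016 N·m.
α = τ/I = 4.016/1.593 = 2.521 rad/s².

α ≈ 2.52 rad/s²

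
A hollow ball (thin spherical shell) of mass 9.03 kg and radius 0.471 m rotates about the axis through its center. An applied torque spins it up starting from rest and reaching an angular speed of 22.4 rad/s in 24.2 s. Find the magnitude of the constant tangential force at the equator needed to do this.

I = (2/3)MR² = (2/3)(9.03)(0.471)² = 1.335 kg·m².
α = Δω/Δt = (22.4 − 0)/24.2 = 0.9256 rad/s².
The required torque is τ = Iα = (1.335)(0.9256) = 1.236 N·m.
A tangential force at the equator gives τ = FR, so F = τ/R = 1.236/0.471 = 2.625 N.

F ≈ 2.62 N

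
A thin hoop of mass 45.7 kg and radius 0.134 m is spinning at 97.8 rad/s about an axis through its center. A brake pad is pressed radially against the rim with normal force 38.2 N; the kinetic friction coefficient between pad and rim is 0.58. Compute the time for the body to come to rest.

t ≈ 27.0 s

I = MR² = (45.7)(0.134)² = 0.8206 kg·m².
Friction force f = μN = (0.58)(38.2) = 22.16 N at the rim; torque magnitude τ = fR = 2.969 N·m, opposing ω.
|α| = τ/I = 2.969/0.8206 = 3.618 rad/s² (deceleration).
0 = ω₀ − |α|t ⇒ t = ω₀/|α| = 97.8/3.618 = 27.03 s.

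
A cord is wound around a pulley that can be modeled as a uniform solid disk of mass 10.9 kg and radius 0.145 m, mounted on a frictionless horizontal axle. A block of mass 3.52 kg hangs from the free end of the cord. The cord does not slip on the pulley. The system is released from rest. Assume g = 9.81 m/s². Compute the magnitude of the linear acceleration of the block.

I = ½MR² = (1/2)(10.9)(0.145)² = 0.1146 kg·m².
Block: mg − T = ma. Pulley: TR = Iα. No-slip: a = αR, so T = (I/R²)a = 5.450·a.
Then mg = (m + 5.450)a, so a = (3.52)(9.81)/(3.52 + 5.450) = 3.850 m/s².

a ≈ 3.85 m/s²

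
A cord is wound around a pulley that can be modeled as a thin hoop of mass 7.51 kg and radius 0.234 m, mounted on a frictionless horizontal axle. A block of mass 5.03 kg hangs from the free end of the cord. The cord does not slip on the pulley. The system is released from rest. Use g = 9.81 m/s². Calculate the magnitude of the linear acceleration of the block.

I = MR² = (7.51)(0.234)² = 0.4112 kg·m².
Block: mg − T = ma. Pulley: TR = Iα. No-slip: a = αR, so T = (I/R²)a = 7.510·a.
Then mg = (m + 7.510)a, so a = (5.03)(9.81)/(5.03 + 7.510) = 3.935 m/s².

a ≈ 3.93 m/s²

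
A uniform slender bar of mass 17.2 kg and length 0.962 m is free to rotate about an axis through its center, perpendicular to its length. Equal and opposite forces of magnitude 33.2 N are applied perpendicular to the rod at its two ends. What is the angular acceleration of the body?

I = (1/12)ML² = (1/12)(17.2)(0.962)² = 1.326 kg·m².
The couple gives τ = F·(L/2) + F·(L/2) = F L = (33.2)(0.962) = 31.94 N·m.
Newton's second law for rotation, τ = Iα, gives α = τ/I = 31.94/1.326 = 24.08 rad/s².

α ≈ 24.1 rad/s²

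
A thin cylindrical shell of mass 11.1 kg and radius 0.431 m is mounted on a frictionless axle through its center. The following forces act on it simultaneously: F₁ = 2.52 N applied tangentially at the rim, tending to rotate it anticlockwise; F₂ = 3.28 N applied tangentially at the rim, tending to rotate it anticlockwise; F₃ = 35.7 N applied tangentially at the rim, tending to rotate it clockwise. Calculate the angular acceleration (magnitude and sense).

I = MR² = (11.1)(0.431)² = 2.062 kg·m².
Taking anticlockwise as positive: τ₁ = +(2.52)(0.431) = +1.086 N·m; τ₂ = +(3.28)(0.431) = +1.414 N·m; τ₃ = −(35.7)(0.431) = −15.39 N·m.
Net torque τ = -12.89 N·m.
α = τ/I = -12.89/2.062 = -6.250 rad/s².

α ≈ 6.25 rad/s², clockwise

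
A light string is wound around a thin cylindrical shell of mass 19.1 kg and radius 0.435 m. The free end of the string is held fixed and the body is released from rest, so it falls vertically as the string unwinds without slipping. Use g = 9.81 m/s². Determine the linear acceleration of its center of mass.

a ≈ 4.91 m/s²

Translation: Mg − T = Ma. Rotation about the center: TR = Iα with I = MR².
With a = αR: T = (I/R²)a = M a, so Mg = (1 + 1.000)Ma.
a = g/(1 + 1.000) = 9.81/2.000 = 4.905 m/s².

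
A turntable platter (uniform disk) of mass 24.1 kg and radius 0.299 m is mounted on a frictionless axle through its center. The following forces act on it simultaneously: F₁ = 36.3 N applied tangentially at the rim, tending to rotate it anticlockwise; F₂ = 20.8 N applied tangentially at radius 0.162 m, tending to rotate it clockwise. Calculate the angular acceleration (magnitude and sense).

α ≈ 6.95 rad/s², anticlockwise

I = ½MR² = (1/2)(24.1)(0.299)² = 1.077 kg·m².
Taking anticlockwise as positive: τ₁ = +(36.3)(0.299) = +10.85 N·m; τ₂ = −(20.8)(0.162) = −3.370 N·m.
Net torque τ = 7.484 N·m.
α = τ/I = 7.484/1.077 = 6.947 rad/s².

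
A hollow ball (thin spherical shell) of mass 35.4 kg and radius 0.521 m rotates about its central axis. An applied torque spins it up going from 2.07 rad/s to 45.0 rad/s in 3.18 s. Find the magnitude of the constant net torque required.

I = (2/3)MR² = (2/3)(35.4)(0.521)² = 6.406 kg·m².
α = Δω/Δt = (45.0 − 2.07)/3.18 = 13.50 rad/s².
τ = Iα = (6.406)(13.50) = 86.48 N·m.

τ ≈ 86.5 N·m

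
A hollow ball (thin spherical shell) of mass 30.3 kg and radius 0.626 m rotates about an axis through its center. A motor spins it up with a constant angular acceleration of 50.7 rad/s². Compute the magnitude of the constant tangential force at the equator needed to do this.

F ≈ 641 N

I = (2/3)MR² = (2/3)(30.3)(0.626)² = 7.916 kg·m².
The required torque is τ = Iα = (7.916)(50.70) = 401.3 N·m.
A tangential force at the equator gives τ = FR, so F = τ/R = 401.3/0.626 = 641.1 N.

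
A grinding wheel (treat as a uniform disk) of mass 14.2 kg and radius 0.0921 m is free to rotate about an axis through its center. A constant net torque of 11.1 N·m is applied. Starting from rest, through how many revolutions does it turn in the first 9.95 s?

I = ½MR² = (1/2)(14.2)(0.0921)² = 0.06023 kg·m².
α = τ/I = 11.1/0.06023 = 184.3 rad/s².
θ = ½αt² = ½(184.3)(9.95)² = 9124 rad.
Revolutions = θ/(2π) = 1452.

≈ 1450 revolutions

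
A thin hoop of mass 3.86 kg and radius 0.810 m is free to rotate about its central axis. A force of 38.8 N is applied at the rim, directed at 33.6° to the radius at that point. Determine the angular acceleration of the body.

α ≈ 6.87 rad/s²

I = MR² = (3.86)(0.810)² = 2.533 kg·m².
Only the tangential component produces torque: τ = F R sinθ = (38.8)(0.810) sin 33.6° = 17.39 N·m.
Newton's second law for rotation, τ = Iα, gives α = τ/I = 17.39/2.533 = 6.867 rad/s².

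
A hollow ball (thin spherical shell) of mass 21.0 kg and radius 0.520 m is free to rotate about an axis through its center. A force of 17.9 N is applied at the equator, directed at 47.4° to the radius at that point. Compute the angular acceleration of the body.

I = (2/3)MR² = (2/3)(21.0)(0.520)² = 3.786 kg·m².
Only the tangential component produces torque: τ = F R sinθ = (17.9)(0.520) sin 47.4° = 6.852 N·m.
Newton's second law for rotation, τ = Iα, gives α = τ/I = 6.852/3.786 = 1.810 rad/s².

α ≈ 1.81 rad/s²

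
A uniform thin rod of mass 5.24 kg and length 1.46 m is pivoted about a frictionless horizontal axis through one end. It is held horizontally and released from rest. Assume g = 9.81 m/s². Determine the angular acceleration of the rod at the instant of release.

About the pivot, I = (1/3)ML² = (1/3)(5.24)(1.46)² = 3.723 kg·m².
The weight acts at the center, a distance L/2 = 0.7300 m from the pivot; τ = Mg(L/2) = 37.53 N·m.
α = τ/I = 37.53/3.723 = 10.08 rad/s².

α ≈ 10.1 rad/s²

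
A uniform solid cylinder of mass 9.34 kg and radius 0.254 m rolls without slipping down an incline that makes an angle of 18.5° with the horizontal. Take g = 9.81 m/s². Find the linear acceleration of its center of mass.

Translation along the incline: Mg sinθ − f = Ma.
Rotation about the center: fR = Iα with I = ½MR². No-slip gives a = αR, so f = (I/R²)a = (1/2)M a.
Substituting: Mg sinθ = (1 + 0.5000)Ma, so a = g sinθ/(1 + 0.5000) = (9.81) sin 18.5° / 1.500 = 2.075 m/s².

a ≈ 2.08 m/s²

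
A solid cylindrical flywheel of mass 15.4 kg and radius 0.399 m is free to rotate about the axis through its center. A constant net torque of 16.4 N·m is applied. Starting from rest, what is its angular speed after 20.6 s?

ω ≈ 276 rad/s

I = ½MR² = (1/2)(15.4)(0.399)² = 1.226 kg·m².
α = τ/I = 16.4/1.226 = 13.38 rad/s².
ω = ω₀ + αt = 0 + (13.38)(20.6) = 275.6 rad/s.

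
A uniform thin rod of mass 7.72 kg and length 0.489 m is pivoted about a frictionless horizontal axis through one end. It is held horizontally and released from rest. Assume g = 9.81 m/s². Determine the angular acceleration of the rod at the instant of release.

About the pivot, I = (1/3)ML² = (1/3)(7.72)(0.489)² = 0.6153 kg·m².
The weight acts at the center, a distance L/2 = 0.2445 m from the pivot; τ = Mg(L/2) = 18.52 N·m.
α = τ/I = 18.52/0.6153 = 30.09 rad/s².
(Equivalently α = (3g/(2L)) = 30.09 rad/s².)

α ≈ 30.1 rad/s²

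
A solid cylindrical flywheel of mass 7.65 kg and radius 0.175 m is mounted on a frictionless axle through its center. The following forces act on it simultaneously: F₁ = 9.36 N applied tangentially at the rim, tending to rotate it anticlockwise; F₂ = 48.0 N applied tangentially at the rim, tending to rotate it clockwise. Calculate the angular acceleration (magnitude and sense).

α ≈ 57.7 rad/s², clockwise

I = ½MR² = (1/2)(7.65)(0.175)² = 0.1171 kg·m².
Taking anticlockwise as positive: τ₁ = +(9.36)(0.175) = +1.638 N·m; τ₂ = −(48.0)(0.175) = −8.400 N·m.
Net torque τ = -6.762 N·m.
α = τ/I = -6.762/0.1171 = -57.73 rad/s².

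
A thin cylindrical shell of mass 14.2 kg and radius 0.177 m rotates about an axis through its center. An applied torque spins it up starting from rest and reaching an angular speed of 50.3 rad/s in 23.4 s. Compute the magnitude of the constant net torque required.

I = MR² = (14.2)(0.177)² = 0.4449 kg·m².
α = Δω/Δt = (50.3 − 0)/23.4 = 2.150 rad/s².
τ = Iα = (0.4449)(2.150) = 0.9563 N·m.

τ ≈ 0.956 N·m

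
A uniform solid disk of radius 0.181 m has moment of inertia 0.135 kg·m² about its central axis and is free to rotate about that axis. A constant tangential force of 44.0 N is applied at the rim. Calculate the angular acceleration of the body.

τ = F R = (44.0)(0.181) = 7.964 N·m.
Newton's second law for rotation, τ = Iα, gives α = τ/I = 7.964/0.1350 = 58.99 rad/s².

α ≈ 59.0 rad/s²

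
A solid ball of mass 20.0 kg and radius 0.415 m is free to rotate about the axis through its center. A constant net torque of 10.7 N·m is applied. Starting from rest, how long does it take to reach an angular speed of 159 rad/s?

I = (2/5)MR² = (2/5)(20.0)(0.415)² = 1.378 kg·m².
α = τ/I = 10.7/1.378 = 7.766 rad/s².
ω = αt ⇒ t = ω/α = 159/7.766 = 20.47 s.

t ≈ 20.5 s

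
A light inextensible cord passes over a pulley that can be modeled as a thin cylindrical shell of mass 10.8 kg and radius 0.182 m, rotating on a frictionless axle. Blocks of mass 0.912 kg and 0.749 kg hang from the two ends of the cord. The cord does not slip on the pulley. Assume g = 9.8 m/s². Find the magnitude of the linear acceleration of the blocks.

a ≈ 0.128 m/s²

I = MR² = (10.8)(0.182)² = 0.3577 kg·m².
Heavier block: m₁g − T₁ = m₁a. Lighter block: T₂ − m₂g = m₂a.
Pulley: (T₁ − T₂)R = Iα = I(a/R), so T₁ − T₂ = (I/R²)a = 1·M_p a = 10.80·a.
Adding the three: (m₁ − m₂)g = (m₁ + m₂ + 10.80)a, so a = (0.912 − 0.749)(9.8)/(0.912 + 0.749 + 10.80) = 0.1282 m/s².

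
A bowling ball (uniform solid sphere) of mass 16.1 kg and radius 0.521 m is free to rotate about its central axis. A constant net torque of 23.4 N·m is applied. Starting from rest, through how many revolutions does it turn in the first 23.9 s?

≈ 608 revolutions

I = (2/5)MR² = (2/5)(16.1)(0.521)² = 1.748 kg·m².
α = τ/I = 23.4/1.748 = 13.39 rad/s².
θ = ½αt² = ½(13.39)(23.9)² = 3823 rad.
Revolutions = θ/(2π) = 608.5.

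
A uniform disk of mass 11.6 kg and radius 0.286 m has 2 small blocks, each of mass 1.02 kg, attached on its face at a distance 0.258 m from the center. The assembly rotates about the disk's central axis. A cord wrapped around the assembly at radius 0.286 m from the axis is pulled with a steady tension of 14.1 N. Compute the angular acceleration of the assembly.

I_disk = ½MR² = ½(11.6)(0.286)² = 0.4744 kg·m².
I_blocks = 2·m·r² = 2(1.02)(0.258)² = 0.1358 kg·m².
Total I = 0.6102 kg·m².
τ = F r = (14.1)(0.286) = 4.033 N·m.
α = τ/I = 4.033/0.6102 = 6.609 rad/s².

α ≈ 6.61 rad/s²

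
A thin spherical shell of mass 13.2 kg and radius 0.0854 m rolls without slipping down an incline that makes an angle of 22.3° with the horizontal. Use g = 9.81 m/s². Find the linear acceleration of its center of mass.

a ≈ 2.23 m/s²

Translation along the incline: Mg sinθ − f = Ma.
Rotation about the center: fR = Iα with I = (2/3)MR². No-slip gives a = αR, so f = (I/R²)a = (2/3)M a.
Substituting: Mg sinθ = (1 + 0.6667)Ma, so a = g sinθ/(1 + 0.6667) = (9.81) sin 22.3° / 1.667 = 2.233 m/s².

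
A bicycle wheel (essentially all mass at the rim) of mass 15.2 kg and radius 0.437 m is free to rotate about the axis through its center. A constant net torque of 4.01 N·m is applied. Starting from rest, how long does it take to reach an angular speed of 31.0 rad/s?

t ≈ 22.4 s

I = MR² = (15.2)(0.437)² = 2.903 kg·m².
α = τ/I = 4.01/2.903 = 1.381 rad/s².
ω = αt ⇒ t = ω/α = 31.0/1.381 = 22.44 s.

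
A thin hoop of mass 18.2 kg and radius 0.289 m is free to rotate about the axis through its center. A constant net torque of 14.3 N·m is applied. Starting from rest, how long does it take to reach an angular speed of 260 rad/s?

I = MR² = (18.2)(0.289)² = 1.520 kg·m².
α = τ/I = 14.3/1.520 = 9.407 rad/s².
ω = αt ⇒ t = ω/α = 260/9.407 = 27.64 s.

t ≈ 27.6 s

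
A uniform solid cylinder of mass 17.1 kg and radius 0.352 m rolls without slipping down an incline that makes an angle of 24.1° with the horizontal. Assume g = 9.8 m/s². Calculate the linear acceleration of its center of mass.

Translation along the incline: Mg sinθ − f = Ma.
Rotation about the center: fR = Iα with I = ½MR². No-slip gives a = αR, so f = (I/R²)a = (1/2)M a.
Substituting: Mg sinθ = (1 + 0.5000)Ma, so a = g sinθ/(1 + 0.5000) = (9.8) sin 24.1° / 1.500 = 2.668 m/s².

a ≈ 2.67 m/s²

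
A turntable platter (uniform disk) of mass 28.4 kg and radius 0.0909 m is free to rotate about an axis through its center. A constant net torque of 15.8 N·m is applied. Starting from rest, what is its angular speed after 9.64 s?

I = ½MR² = (1/2)(28.4)(0.0909)² = 0.1173 kg·m².
α = τ/I = 15.8/0.1173 = 134.7 rad/s².
ω = ω₀ + αt = 0 + (134.7)(9.64) = 1298 rad/s.

ω ≈ 1300 rad/s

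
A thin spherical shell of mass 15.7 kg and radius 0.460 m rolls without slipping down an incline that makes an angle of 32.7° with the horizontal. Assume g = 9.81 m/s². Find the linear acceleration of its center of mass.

a ≈ 3.18 m/s²

Translation along the incline: Mg sinθ − f = Ma.
Rotation about the center: fR = Iα with I = (2/3)MR². No-slip gives a = αR, so f = (I/R²)a = (2/3)M a.
Substituting: Mg sinθ = (1 + 0.6667)Ma, so a = g sinθ/(1 + 0.6667) = (9.81) sin 32.7° / 1.667 = 3.180 m/s².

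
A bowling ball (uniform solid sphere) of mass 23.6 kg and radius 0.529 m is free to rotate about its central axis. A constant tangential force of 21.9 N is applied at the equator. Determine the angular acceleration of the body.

I = (2/5)MR² = (2/5)(23.6)(0.529)² = 2.642 kg·m².
τ = F R = (21.9)(0.529) = 11.59 N·m.
Newton's second law for rotation, τ = Iα, gives α = τ/I = 11.59/2.642 = 4.385 rad/s².

α ≈ 4.39 rad/s²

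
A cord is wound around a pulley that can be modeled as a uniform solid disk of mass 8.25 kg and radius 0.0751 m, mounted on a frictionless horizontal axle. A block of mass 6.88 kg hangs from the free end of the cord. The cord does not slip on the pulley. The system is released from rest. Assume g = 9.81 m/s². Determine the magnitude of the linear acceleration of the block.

a ≈ 6.13 m/s²

I = ½MR² = (1/2)(8.25)(0.0751)² = 0.02327 kg·m².
Block: mg − T = ma. Pulley: TR = Iα. No-slip: a = αR, so T = (I/R²)a = 4.125·a.
Then mg = (m + 4.125)a, so a = (6.88)(9.81)/(6.88 + 4.125) = 6.133 m/s².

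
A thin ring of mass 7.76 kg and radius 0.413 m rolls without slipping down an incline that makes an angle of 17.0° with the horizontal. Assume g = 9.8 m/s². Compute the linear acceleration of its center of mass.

Translation along the incline: Mg sinθ − f = Ma.
Rotation about the center: fR = Iα with I = MR². No-slip gives a = αR, so f = (I/R²)a = M a.
Substituting: Mg sinθ = (1 + 1.000)Ma, so a = g sinθ/(1 + 1.000) = (9.8) sin 17.0° / 2.000 = 1.433 m/s².

a ≈ 1.43 m/s²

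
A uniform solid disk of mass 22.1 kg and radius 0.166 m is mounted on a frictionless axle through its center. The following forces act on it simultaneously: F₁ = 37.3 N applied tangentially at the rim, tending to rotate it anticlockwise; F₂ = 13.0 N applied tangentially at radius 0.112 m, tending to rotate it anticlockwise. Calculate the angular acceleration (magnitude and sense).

α ≈ 25.1 rad/s², anticlockwise

I = ½MR² = (1/2)(22.1)(0.166)² = 0.3045 kg·m².
Taking anticlockwise as positive: τ₁ = +(37.3)(0.166) = +6.192 N·m; τ₂ = +(13.0)(0.112) = +1.456 N·m.
Net torque τ = 7.648 N·m.
α = τ/I = 7.648/0.3045 = 25.12 rad/s².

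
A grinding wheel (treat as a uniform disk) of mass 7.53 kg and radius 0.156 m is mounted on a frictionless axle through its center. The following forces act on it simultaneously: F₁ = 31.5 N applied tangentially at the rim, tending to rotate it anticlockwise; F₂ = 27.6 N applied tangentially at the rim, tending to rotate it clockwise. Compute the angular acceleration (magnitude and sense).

I = ½MR² = (1/2)(7.53)(0.156)² = 0.09163 kg·m².
Taking anticlockwise as positive: τ₁ = +(31.5)(0.156) = +4.914 N·m; τ₂ = −(27.6)(0.156) = −4.306 N·m.
Net torque τ = 0.6084 N·m.
α = τ/I = 0.6084/0.09163 = 6.640 rad/s².

α ≈ 6.64 rad/s², anticlockwise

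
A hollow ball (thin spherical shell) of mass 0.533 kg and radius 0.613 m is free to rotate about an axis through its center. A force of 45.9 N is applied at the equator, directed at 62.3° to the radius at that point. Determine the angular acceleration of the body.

α ≈ 187 rad/s²

I = (2/3)MR² = (2/3)(0.533)(0.613)² = 0.1335 kg·m².
Only the tangential component produces torque: τ = F R sinθ = (45.9)(0.613) sin 62.3° = 24.91 N·m.
Newton's second law for rotation, τ = Iα, gives α = τ/I = 24.91/0.1335 = 186.6 rad/s².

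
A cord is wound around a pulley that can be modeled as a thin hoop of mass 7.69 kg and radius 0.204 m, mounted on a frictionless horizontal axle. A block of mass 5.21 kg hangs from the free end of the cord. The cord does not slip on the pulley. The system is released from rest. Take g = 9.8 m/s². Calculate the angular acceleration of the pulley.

I = MR² = (7.69)(0.204)² = 0.3200 kg·m².
Block: mg − T = ma. Pulley: TR = Iα. No-slip: a = αR, so T = (I/R²)a = 7.690·a.
Then mg = (m + 7.690)a, so a = (5.21)(9.8)/(5.21 + 7.690) = 3.958 m/s².
α = a/R = 3.958/0.204 = 19.40 rad/s².

α ≈ 19.4 rad/s²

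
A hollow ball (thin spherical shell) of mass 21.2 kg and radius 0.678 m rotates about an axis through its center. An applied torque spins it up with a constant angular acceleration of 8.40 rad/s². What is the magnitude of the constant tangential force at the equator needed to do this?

F ≈ 80.5 N

I = (2/3)MR² = (2/3)(21.2)(0.678)² = 6.497 kg·m².
The required torque is τ = Iα = (6.497)(8.400) = 54.57 N·m.
A tangential force at the equator gives τ = FR, so F = τ/R = 54.57/0.678 = 80.49 N.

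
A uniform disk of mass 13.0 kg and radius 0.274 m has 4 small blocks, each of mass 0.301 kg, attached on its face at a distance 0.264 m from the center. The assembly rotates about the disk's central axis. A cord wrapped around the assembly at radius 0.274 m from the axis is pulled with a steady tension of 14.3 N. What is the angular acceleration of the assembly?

α ≈ 6.85 rad/s²

I_disk = ½MR² = ½(13.0)(0.274)² = 0.4880 kg·m².
I_blocks = 4·m·r² = 4(0.301)(0.264)² = 0.08391 kg·m².
Total I = 0.5719 kg·m².
τ = F r = (14.3)(0.274) = 3.918 N·m.
α = τ/I = 3.918/0.5719 = 6.851 rad/s².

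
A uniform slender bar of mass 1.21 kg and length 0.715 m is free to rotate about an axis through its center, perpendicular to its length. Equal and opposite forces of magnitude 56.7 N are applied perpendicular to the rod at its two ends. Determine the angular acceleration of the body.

I = (1/12)ML² = (1/12)(1.21)(0.715)² = 0.05155 kg·m².
The couple gives τ = F·(L/2) + F·(L/2) = F L = (56.7)(0.715) = 40.54 N·m.
Newton's second law for rotation, τ = Iα, gives α = τ/I = 40.54/0.05155 = 786.5 rad/s².

α ≈ 786 rad/s²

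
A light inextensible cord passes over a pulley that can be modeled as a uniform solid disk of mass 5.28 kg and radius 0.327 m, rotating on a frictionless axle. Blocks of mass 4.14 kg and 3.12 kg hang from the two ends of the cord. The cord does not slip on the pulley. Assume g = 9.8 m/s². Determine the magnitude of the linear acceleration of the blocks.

a ≈ 1.01 m/s²

I = ½MR² = (1/2)(5.28)(0.327)² = 0.2823 kg·m².
Heavier block: m₁g − T₁ = m₁a. Lighter block: T₂ − m₂g = m₂a.
Pulley: (T₁ − T₂)R = Iα = I(a/R), so T₁ − T₂ = (I/R²)a = (1/2)M_p a = 2.640·a.
Adding the three: (m₁ − m₂)g = (m₁ + m₂ + 2.640)a, so a = (4.14 − 3.12)(9.8)/(4.14 + 3.12 + 2.640) = 1.010 m/s².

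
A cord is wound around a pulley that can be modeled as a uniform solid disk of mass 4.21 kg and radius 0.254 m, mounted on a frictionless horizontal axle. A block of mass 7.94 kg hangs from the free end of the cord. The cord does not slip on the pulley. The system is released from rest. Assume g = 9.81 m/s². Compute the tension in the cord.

I = ½MR² = (1/2)(4.21)(0.254)² = 0.1358 kg·m².
Block: mg − T = ma. Pulley: TR = Iα. No-slip: a = αR, so T = (I/R²)a = 2.105·a.
Then mg = (m + 2.105)a, so a = (7.94)(9.81)/(7.94 + 2.105) = 7.754 m/s².
T = 2.105·a = 16.32 N.

T ≈ 16.3 N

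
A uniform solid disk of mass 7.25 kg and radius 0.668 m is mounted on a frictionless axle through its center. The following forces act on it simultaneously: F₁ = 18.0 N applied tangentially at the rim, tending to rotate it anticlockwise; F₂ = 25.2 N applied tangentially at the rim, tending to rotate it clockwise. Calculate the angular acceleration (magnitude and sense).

α ≈ 2.97 rad/s², clockwise

I = ½MR² = (1/2)(7.25)(0.668)² = 1.618 kg·m².
Taking anticlockwise as positive: τ₁ = +(18.0)(0.668) = +12.02 N·m; τ₂ = −(25.2)(0.668) = −16.83 N·m.
Net torque τ = -4.810 N·m.
α = τ/I = -4.810/1.618 = -2.973 rad/s².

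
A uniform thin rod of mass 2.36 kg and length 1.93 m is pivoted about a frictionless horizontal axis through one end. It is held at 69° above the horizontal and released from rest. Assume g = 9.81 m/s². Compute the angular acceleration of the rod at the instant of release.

About the pivot, I = (1/3)ML² = (1/3)(2.36)(1.93)² = 2.930 kg·m².
The weight acts at the center, a distance L/2 = 0.9650 m from the pivot; τ = Mg(L/2) cos 69° = 8.006 N·m.
α = τ/I = 8.006/2.930 = 2.732 rad/s².
(Equivalently α = (3g/(2L)) cos 69° = 2.732 rad/s².)

α ≈ 2.73 rad/s²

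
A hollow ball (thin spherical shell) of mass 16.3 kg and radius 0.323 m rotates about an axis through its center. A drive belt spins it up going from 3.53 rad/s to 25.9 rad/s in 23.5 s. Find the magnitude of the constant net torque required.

τ ≈ 1.08 N·m

I = (2/3)MR² = (2/3)(16.3)(0.323)² = 1.134 kg·m².
α = Δω/Δt = (25.9 − 3.53)/23.5 = 0.9519 rad/s².
τ = Iα = (1.134)(0.9519) = 1.079 N·m.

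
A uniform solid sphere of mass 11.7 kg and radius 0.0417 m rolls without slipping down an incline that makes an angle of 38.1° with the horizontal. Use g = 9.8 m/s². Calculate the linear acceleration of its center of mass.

Translation along the incline: Mg sinθ − f = Ma.
Rotation about the center: fR = Iα with I = (2/5)MR². No-slip gives a = αR, so f = (I/R²)a = (2/5)M a.
Substituting: Mg sinθ = (1 + 0.4000)Ma, so a = g sinθ/(1 + 0.4000) = (9.8) sin 38.1° / 1.400 = 4.319 m/s².

a ≈ 4.32 m/s²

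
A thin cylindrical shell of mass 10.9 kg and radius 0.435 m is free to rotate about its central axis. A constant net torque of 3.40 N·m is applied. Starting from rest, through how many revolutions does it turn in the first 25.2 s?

I = MR² = (10.9)(0.435)² = 2.063 kg·m².
α = τ/I = 3.40/2.063 = 1.648 rad/s².
θ = ½αt² = ½(1.648)(25.2)² = 523.4 rad.
Revolutions = θ/(2π) = 83.30.

≈ 83.3 revolutions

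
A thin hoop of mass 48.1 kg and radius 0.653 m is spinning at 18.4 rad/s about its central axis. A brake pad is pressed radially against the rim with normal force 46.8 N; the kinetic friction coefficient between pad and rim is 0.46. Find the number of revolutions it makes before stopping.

I = MR² = (48.1)(0.653)² = 20.51 kg·m².
Friction force f = μN = (0.46)(46.8) = 21.53 N at the rim; torque magnitude τ = fR = 14.06 N·m, opposing ω.
|α| = τ/I = 14.06/20.51 = 0.6854 rad/s² (deceleration).
ω² = ω₀² − 2|α|θ with ω = 0 ⇒ θ = ω₀²/(2|α|) = 247.0 rad = 39.31 rev.

≈ 39.3 revolutions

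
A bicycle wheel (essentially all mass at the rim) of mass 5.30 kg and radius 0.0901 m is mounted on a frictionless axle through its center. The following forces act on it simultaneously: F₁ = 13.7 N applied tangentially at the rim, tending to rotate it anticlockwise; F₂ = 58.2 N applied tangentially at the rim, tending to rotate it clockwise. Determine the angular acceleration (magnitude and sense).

α ≈ 93.2 rad/s², clockwise

I = MR² = (5.30)(0.0901)² = 0.04303 kg·m².
Taking anticlockwise as positive: τ₁ = +(13.7)(0.0901) = +1.234 N·m; τ₂ = −(58.2)(0.0901) = −5.244 N·m.
Net torque τ = -4.009 N·m.
α = τ/I = -4.009/0.04303 = -93.19 rad/s².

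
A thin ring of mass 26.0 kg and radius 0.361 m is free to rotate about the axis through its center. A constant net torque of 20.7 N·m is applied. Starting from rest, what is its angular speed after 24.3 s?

I = MR² = (26.0)(0.361)² = 3.388 kg·m².
α = τ/I = 20.7/3.388 = 6.109 rad/s².
ω = ω₀ + αt = 0 + (6.109)(24.3) = 148.5 rad/s.

ω ≈ 148 rad/s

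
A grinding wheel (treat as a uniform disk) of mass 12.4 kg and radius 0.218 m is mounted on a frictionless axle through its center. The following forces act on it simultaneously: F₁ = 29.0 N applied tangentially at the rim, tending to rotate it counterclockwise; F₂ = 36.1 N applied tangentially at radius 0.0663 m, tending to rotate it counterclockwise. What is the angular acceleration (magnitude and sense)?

I = ½MR² = (1/2)(12.4)(0.218)² = 0.2946 kg·m².
Taking counterclockwise as positive: τ₁ = +(29.0)(0.218) = +6.322 N·m; τ₂ = +(36.1)(0.0663) = +2.393 N·m.
Net torque τ = 8.715 N·m.
α = τ/I = 8.715/0.2946 = 29.58 rad/s².

α ≈ 29.6 rad/s², counterclockwise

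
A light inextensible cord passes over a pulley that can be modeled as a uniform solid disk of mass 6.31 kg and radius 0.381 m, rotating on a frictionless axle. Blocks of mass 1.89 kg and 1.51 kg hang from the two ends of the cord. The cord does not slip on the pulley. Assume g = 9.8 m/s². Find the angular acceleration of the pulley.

α ≈ 1.49 rad/s²

I = ½MR² = (1/2)(6.31)(0.381)² = 0.4580 kg·m².
Heavier block: m₁g − T₁ = m₁a. Lighter block: T₂ − m₂g = m₂a.
Pulley: (T₁ − T₂)R = Iα = I(a/R), so T₁ − T₂ = (I/R²)a = (1/2)M_p a = 3.155·a.
Adding the three: (m₁ − m₂)g = (m₁ + m₂ + 3.155)a, so a = (1.89 − 1.51)(9.8)/(1.89 + 1.51 + 3.155) = 0.5681 m/s².
α = a/R = 0.5681/0.381 = 1.491 rad/s².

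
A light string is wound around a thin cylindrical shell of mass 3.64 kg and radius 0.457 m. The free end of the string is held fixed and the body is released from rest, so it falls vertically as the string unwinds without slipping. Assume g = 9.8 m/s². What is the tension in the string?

T ≈ 17.8 N

Translation: Mg − T = Ma. Rotation about the center: TR = Iα with I = MR².
With a = αR: T = (I/R²)a = M a, so Mg = (1 + 1.000)Ma.
a = g/(1 + 1.000) = 9.8/2.000 = 4.900 m/s².
T = 1.000·M·a = (1.000)(3.64)(4.900) = 17.84 N.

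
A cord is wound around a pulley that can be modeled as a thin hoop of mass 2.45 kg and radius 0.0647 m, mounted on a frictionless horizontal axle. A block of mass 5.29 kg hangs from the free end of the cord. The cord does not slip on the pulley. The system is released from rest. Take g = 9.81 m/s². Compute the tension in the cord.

I = MR² = (2.45)(0.0647)² = 0.01026 kg·m².
Block: mg − T = ma. Pulley: TR = Iα. No-slip: a = αR, so T = (I/R²)a = 2.450·a.
Then mg = (m + 2.450)a, so a = (5.29)(9.81)/(5.29 + 2.450) = 6.705 m/s².
T = 2.450·a = 16.43 N.

T ≈ 16.4 N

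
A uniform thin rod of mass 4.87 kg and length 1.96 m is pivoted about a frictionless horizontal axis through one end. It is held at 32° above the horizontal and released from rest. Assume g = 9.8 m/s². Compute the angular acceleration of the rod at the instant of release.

α ≈ 6.36 rad/s²

About the pivot, I = (1/3)ML² = (1/3)(4.87)(1.96)² = 6.236 kg·m².
The weight acts at the center, a distance L/2 = 0.9800 m from the pivot; τ = Mg(L/2) cos 32° = 39.66 N·m.
α = τ/I = 39.66/6.236 = 6.360 rad/s².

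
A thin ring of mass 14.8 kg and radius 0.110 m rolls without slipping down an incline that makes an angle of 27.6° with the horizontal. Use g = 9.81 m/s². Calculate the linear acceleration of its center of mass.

a ≈ 2.27 m/s²

Translation along the incline: Mg sinθ − f = Ma.
Rotation about the center: fR = Iα with I = MR². No-slip gives a = αR, so f = (I/R²)a = M a.
Substituting: Mg sinθ = (1 + 1.000)Ma, so a = g sinθ/(1 + 1.000) = (9.81) sin 27.6° / 2.000 = 2.272 m/s².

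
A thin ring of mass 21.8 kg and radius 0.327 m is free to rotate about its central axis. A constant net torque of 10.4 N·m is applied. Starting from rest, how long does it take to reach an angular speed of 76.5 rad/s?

I = MR² = (21.8)(0.327)² = 2.331 kg·m².
α = τ/I = 10.4/2.331 = 4.462 rad/s².
ω = αt ⇒ t = ω/α = 76.5/4.462 = 17.15 s.

t ≈ 17.1 s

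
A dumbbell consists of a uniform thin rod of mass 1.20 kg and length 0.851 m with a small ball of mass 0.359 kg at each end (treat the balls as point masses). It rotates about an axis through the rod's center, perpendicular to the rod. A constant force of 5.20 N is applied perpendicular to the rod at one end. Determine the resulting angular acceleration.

α ≈ 10.9 rad/s²

I_rod = (1/12)ML² = (1/12)(1.20)(0.851)² = 0.07242 kg·m².
I_balls = 2·m·(L/2)² = 2(0.359)(0.4255)² = 0.1300 kg·m².
Total I = 0.2024 kg·m².
τ = F·(L/2) = (5.20)(0.425) = 2.213 N·m.
α = τ/I = 2.213/0.2024 = 10.93 rad/s².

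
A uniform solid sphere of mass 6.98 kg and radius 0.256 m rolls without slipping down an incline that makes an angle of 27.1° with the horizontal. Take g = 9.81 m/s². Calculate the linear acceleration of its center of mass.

Translation along the incline: Mg sinθ − f = Ma.
Rotation about the center: fR = Iα with I = (2/5)MR². No-slip gives a = αR, so f = (I/R²)a = (2/5)M a.
Substituting: Mg sinθ = (1 + 0.4000)Ma, so a = g sinθ/(1 + 0.4000) = (9.81) sin 27.1° / 1.400 = 3.192 m/s².

a ≈ 3.19 m/s²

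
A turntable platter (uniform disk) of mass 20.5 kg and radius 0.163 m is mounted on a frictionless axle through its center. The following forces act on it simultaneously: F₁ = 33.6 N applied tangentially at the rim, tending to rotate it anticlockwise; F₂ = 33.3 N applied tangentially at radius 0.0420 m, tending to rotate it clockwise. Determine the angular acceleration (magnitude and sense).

I = ½MR² = (1/2)(20.5)(0.163)² = 0.2723 kg·m².
Taking anticlockwise as positive: τ₁ = +(33.6)(0.163) = +5.477 N·m; τ₂ = −(33.3)(0.0420) = −1.399 N·m.
Net torque τ = 4.078 N·m.
α = τ/I = 4.078/0.2723 = 14.98 rad/s².

α ≈ 15.0 rad/s², anticlockwise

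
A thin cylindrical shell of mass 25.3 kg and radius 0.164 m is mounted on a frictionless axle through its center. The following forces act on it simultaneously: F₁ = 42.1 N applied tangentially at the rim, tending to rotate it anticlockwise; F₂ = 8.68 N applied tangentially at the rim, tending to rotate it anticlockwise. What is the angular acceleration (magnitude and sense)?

I = MR² = (25.3)(0.164)² = 0.6805 kg·m².
Taking anticlockwise as positive: τ₁ = +(42.1)(0.164) = +6.904 N·m; τ₂ = +(8.68)(0.164) = +1.424 N·m.
Net torque τ = 8.328 N·m.
α = τ/I = 8.328/0.6805 = 12.24 rad/s².

α ≈ 12.2 rad/s², anticlockwise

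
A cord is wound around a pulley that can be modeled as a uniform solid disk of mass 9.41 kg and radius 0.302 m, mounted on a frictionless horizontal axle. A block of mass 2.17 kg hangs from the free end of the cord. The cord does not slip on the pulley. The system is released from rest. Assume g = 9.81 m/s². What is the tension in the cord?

T ≈ 14.6 N

I = ½MR² = (1/2)(9.41)(0.302)² = 0.4291 kg·m².
Block: mg − T = ma. Pulley: TR = Iα. No-slip: a = αR, so T = (I/R²)a = 4.705·a.
Then mg = (m + 4.705)a, so a = (2.17)(9.81)/(2.17 + 4.705) = 3.096 m/s².
T = 4.705·a = 14.57 N.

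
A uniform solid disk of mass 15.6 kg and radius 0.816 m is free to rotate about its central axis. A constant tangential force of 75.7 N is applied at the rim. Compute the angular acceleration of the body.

I = ½MR² = (1/2)(15.6)(0.816)² = 5.194 kg·m².
τ = F R = (75.7)(0.816) = 61.77 N·m.
From τ = Iα: α = 61.77/5.194 = 11.89 rad/s².

α ≈ 11.9 rad/s²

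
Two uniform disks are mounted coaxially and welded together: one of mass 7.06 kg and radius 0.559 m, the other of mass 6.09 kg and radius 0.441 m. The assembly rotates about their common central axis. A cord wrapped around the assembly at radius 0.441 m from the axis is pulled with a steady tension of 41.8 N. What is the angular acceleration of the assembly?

I = ½M₁R₁² + ½M₂R₂² = ½(7.06)(0.559)² + ½(6.09)(0.441)² = 1.695 kg·m².
τ = F r = (41.8)(0.441) = 18.43 N·m.
α = τ/I = 18.43/1.695 = 10.87 rad/s².

α ≈ 10.9 rad/s²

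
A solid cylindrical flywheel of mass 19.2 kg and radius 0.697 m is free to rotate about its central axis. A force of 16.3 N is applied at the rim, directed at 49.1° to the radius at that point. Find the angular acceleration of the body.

I = ½MR² = (1/2)(19.2)(0.697)² = 4.664 kg·m².
Only the tangential component produces torque: τ = F R sinθ = (16.3)(0.697) sin 49.1° = 8.587 N·m.
From τ = Iα: α = 8.587/4.664 = 1.841 rad/s².

α ≈ 1.84 rad/s²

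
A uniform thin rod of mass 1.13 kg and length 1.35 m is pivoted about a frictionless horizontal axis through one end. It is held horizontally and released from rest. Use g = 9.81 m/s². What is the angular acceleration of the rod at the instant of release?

α ≈ 10.9 rad/s²

About the pivot, I = (1/3)ML² = (1/3)(1.13)(1.35)² = 0.6865 kg·m².
The weight acts at the center, a distance L/2 = 0.6750 m from the pivot; τ = Mg(L/2) = 7.483 N·m.
α = τ/I = 7.483/0.6865 = 10.90 rad/s².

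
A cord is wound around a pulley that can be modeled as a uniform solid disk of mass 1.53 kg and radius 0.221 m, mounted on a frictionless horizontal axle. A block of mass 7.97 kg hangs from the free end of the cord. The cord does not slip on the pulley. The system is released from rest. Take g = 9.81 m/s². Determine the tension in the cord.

I = ½MR² = (1/2)(1.53)(0.221)² = 0.03736 kg·m².
Block: mg − T = ma. Pulley: TR = Iα. No-slip: a = αR, so T = (I/R²)a = 0.7650·a.
Then mg = (m + 0.7650)a, so a = (7.97)(9.81)/(7.97 + 0.7650) = 8.951 m/s².
T = 0.7650·a = 6.847 N.

T ≈ 6.85 N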